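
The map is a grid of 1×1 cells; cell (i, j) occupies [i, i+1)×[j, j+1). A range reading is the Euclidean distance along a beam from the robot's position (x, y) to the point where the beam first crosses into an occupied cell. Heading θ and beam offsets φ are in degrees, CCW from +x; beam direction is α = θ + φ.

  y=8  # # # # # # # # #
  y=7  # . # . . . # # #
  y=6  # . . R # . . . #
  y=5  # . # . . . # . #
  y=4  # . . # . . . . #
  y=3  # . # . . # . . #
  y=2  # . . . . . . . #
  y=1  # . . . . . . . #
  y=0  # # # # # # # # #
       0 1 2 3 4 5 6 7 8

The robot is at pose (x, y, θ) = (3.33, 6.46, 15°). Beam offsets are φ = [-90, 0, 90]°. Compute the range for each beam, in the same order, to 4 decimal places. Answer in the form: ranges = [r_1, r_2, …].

beam 1: φ=-90°, α=285°
  direction (0.2588, -0.9659); cell (3,6); t to first gridline: x 2.5887, y 0.4762 (then +3.8637 / +1.0353)
    (3,5) via y @ 0.4762
    (3,4) via y @ 1.5115  # hit
  → r_1 = 1.5115
beam 2: φ=0°, α=15°
  direction (0.9659, 0.2588); cell (3,6); t to first gridline: x 0.6936, y 2.0864 (then +1.0353 / +3.8637)
    (4,6) via x @ 0.6936  # hit
  → r_2 = 0.6936
beam 3: φ=90°, α=105°
  direction (-0.2588, 0.9659); cell (3,6); t to first gridline: x 1.2750, y 0.5590 (then +3.8637 / +1.0353)
    (3,7) via y @ 0.5590
    (2,7) via x @ 1.2750  # hit
  → r_3 = 1.2750

ranges = [1.5115, 0.6936, 1.2750]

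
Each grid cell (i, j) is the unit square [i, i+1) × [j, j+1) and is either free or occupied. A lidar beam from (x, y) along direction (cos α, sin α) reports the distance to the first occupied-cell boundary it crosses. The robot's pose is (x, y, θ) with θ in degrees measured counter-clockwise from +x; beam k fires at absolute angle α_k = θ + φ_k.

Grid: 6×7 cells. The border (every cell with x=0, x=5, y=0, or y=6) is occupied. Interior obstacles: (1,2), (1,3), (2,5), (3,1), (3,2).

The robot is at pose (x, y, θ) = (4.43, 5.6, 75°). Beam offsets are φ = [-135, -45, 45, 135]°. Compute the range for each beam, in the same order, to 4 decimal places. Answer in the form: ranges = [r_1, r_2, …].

beam 1: φ=-135°, α=300°
  direction (0.5000, -0.8660); cell (4,5); t to first gridline: x 1.1400, y 0.6928 (then +2.0000 / +1.1547)
    (4,4) via y @ 0.6928
    (5,4) via x @ 1.1400  # hit
  → r_1 = 1.1400
beam 2: φ=-45°, α=30°
  direction (0.8660, 0.5000); cell (4,5); t to first gridline: x 0.6582, y 0.8000 (then +1.1547 / +2.0000)
    (5,5) via x @ 0.6582  # hit
  → r_2 = 0.6582
beam 3: φ=45°, α=120°
  direction (-0.5000, 0.8660); cell (4,5); t to first gridline: x 0.8600, y 0.4619 (then +2.0000 / +1.1547)
    (4,6) via y @ 0.4619  # hit
  → r_3 = 0.4619
beam 4: φ=135°, α=210°
  direction (-0.8660, -0.5000); cell (4,5); t to first gridline: x 0.4965, y 1.2000 (then +1.1547 / +2.0000)
    (3,5) via x @ 0.4965
    (3,4) via y @ 1.2000
    (2,4) via x @ 1.6512
    (1,4) via x @ 2.8059
    (1,3) via y @ 3.2000  # hit
  → r_4 = 3.2000

ranges = [1.1400, 0.6582, 0.4619, 3.2000]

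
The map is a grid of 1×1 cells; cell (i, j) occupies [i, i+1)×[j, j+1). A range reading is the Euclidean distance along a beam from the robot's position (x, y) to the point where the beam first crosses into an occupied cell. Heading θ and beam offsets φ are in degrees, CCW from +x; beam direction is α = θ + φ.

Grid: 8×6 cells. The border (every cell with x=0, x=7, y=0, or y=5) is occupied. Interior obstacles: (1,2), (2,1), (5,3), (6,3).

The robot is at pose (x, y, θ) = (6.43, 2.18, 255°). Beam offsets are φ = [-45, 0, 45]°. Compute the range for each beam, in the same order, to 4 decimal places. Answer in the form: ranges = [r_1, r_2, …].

beam 1: φ=-45°, α=210°
  direction (-0.8660, -0.5000); cell (6,2); t to first gridline: x 0.4965, y 0.3600 (then +1.1547 / +2.0000)
    (6,1) via y @ 0.3600
    (5,1) via x @ 0.4965
    (4,1) via x @ 1.6512
    (4,0) via y @ 2.3600  # hit
  → r_1 = 2.3600
beam 2: φ=0°, α=255°
  direction (-0.2588, -0.9659); cell (6,2); t to first gridline: x 1.6614, y 0.1863 (then +3.8637 / +1.0353)
    (6,1) via y @ 0.1863
    (6,0) via y @ 1.2216  # hit
  → r_2 = 1.2216
beam 3: φ=45°, α=300°
  direction (0.5000, -0.8660); cell (6,2); t to first gridline: x 1.1400, y 0.2078 (then +2.0000 / +1.1547)
    (6,1) via y @ 0.2078
    (7,1) via x @ 1.1400  # hit
  → r_3 = 1.1400

ranges = [2.3600, 1.2216, 1.1400]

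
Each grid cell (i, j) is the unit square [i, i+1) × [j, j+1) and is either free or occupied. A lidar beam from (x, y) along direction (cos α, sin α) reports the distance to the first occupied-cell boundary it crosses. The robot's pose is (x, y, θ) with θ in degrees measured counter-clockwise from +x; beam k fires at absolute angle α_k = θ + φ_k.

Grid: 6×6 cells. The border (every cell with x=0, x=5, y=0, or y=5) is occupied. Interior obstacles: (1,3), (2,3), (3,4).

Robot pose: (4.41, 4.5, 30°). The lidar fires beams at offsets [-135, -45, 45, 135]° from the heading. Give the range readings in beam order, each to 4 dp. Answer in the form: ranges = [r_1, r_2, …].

beam 1: φ=-135°, α=255°
  d=(-0.2588,-0.9659)  start (4,4)  tX=1.5841 tY=0.5176  stride 1/|dx|=3.8637 1/|dy|=1.0353
    cross y-line → (4,3), t=0.5176
    cross y-line → (4,2), t=1.5529
    cross x-line → (3,2), t=1.5841
    cross y-line → (3,1), t=2.5882
    cross y-line → (3,0), t=3.6235 (wall)
  → r_1 = 3.6235
beam 2: φ=-45°, α=345°
  d=(0.9659,-0.2588)  start (4,4)  tX=0.6108 tY=1.9319  stride 1/|dx|=1.0353 1/|dy|=3.8637
    cross x-line → (5,4), t=0.6108 (wall)
  → r_2 = 0.6108
beam 3: φ=45°, α=75°
  d=(0.2588,0.9659)  start (4,4)  tX=2.2796 tY=0.5176  stride 1/|dx|=3.8637 1/|dy|=1.0353
    cross y-line → (4,5), t=0.5176 (wall)
  → r_3 = 0.5176
beam 4: φ=135°, α=165°
  d=(-0.9659,0.2588)  start (4,4)  tX=0.4245 tY=1.9319  stride 1/|dx|=1.0353 1/|dy|=3.8637
    cross x-line → (3,4), t=0.4245 (wall)
  → r_4 = 0.4245

ranges = [3.6235, 0.6108, 0.5176, 0.4245]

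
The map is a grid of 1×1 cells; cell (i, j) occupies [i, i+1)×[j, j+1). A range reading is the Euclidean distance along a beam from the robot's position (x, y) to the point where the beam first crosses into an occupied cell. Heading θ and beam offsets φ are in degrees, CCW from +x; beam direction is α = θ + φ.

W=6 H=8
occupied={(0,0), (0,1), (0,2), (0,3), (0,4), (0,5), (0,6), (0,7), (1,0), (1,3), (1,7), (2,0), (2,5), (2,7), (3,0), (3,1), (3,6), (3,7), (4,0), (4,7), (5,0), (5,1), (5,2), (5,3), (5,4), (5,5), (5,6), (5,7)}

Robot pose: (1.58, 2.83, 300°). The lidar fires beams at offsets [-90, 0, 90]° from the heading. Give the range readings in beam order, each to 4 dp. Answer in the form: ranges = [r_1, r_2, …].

ranges = [0.6697, 2.1131, 0.3400]

beam 1: φ=-90°, α=210°
  direction (-0.8660, -0.5000); cell (1,2); t to first gridline: x 0.6697, y 1.6600 (then +1.1547 / +2.0000)
    (0,2) via x @ 0.6697  # hit
  → r_1 = 0.6697
beam 2: φ=0°, α=300°
  direction (0.5000, -0.8660); cell (1,2); t to first gridline: x 0.8400, y 0.9584 (then +2.0000 / +1.1547)
    (2,2) via x @ 0.8400
    (2,1) via y @ 0.9584
    (2,0) via y @ 2.1131  # hit
  → r_2 = 2.1131
beam 3: φ=90°, α=30°
  direction (0.8660, 0.5000); cell (1,2); t to first gridline: x 0.4850, y 0.3400 (then +1.1547 / +2.0000)
    (1,3) via y @ 0.3400  # hit
  → r_3 = 0.3400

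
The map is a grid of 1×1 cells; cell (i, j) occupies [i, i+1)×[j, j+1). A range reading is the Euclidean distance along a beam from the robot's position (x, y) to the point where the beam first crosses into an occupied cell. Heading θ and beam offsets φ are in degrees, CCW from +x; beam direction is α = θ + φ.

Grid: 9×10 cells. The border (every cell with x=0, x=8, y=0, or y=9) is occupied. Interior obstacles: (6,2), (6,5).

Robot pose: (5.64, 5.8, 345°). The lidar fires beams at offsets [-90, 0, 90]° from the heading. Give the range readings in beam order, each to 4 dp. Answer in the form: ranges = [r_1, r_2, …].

beam 1: φ=-90°, α=255°
  direction (-0.2588, -0.9659); cell (5,5); t to first gridline: x 2.4728, y 0.8282 (then +3.8637 / +1.0353)
    (5,4) via y @ 0.8282
    (5,3) via y @ 1.8635
    (4,3) via x @ 2.4728
    (4,2) via y @ 2.8988
    (4,1) via y @ 3.9340
    (4,0) via y @ 4.9693  # hit
  → r_1 = 4.9693
beam 2: φ=0°, α=345°
  direction (0.9659, -0.2588); cell (5,5); t to first gridline: x 0.3727, y 3.0910 (then +1.0353 / +3.8637)
    (6,5) via x @ 0.3727  # hit
  → r_2 = 0.3727
beam 3: φ=90°, α=75°
  direction (0.2588, 0.9659); cell (5,5); t to first gridline: x 1.3909, y 0.2071 (then +3.8637 / +1.0353)
    (5,6) via y @ 0.2071
    (5,7) via y @ 1.2423
    (6,7) via x @ 1.3909
    (6,8) via y @ 2.2776
    (6,9) via y @ 3.3129  # hit
  → r_3 = 3.3129

ranges = [4.9693, 0.3727, 3.3129]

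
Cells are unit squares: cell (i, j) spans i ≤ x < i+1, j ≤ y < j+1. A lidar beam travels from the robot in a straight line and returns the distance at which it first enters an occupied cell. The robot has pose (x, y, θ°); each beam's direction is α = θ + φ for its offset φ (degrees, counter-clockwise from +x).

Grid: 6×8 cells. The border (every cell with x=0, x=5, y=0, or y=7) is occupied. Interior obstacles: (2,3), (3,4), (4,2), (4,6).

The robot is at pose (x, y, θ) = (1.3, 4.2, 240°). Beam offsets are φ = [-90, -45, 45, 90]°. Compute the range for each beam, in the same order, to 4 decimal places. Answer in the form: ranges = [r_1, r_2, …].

beam 1: φ=-90°, α=150°
  cosα=-0.8660 sinα=0.5000 | (1,4) | tMaxX 0.3464 tMaxY 1.6000 | tΔX 1.1547 tΔY 2.0000
    t=0.3464 [x] (0,4) — stop
  → r_1 = 0.3464
beam 2: φ=-45°, α=195°
  cosα=-0.9659 sinα=-0.2588 | (1,4) | tMaxX 0.3106 tMaxY 0.7727 | tΔX 1.0353 tΔY 3.8637
    t=0.3106 [x] (0,4) — stop
  → r_2 = 0.3106
beam 3: φ=45°, α=285°
  cosα=0.2588 sinα=-0.9659 | (1,4) | tMaxX 2.7046 tMaxY 0.2071 | tΔX 3.8637 tΔY 1.0353
    t=0.2071 [y] (1,3)
    t=1.2423 [y] (1,2)
    t=2.2776 [y] (1,1)
    t=2.7046 [x] (2,1)
    t=3.3129 [y] (2,0) — stop
  → r_3 = 3.3129
beam 4: φ=90°, α=330°
  cosα=0.8660 sinα=-0.5000 | (1,4) | tMaxX 0.8083 tMaxY 0.4000 | tΔX 1.1547 tΔY 2.0000
    t=0.4000 [y] (1,3)
    t=0.8083 [x] (2,3) — stop
  → r_4 = 0.8083

ranges = [0.3464, 0.3106, 3.3129, 0.8083]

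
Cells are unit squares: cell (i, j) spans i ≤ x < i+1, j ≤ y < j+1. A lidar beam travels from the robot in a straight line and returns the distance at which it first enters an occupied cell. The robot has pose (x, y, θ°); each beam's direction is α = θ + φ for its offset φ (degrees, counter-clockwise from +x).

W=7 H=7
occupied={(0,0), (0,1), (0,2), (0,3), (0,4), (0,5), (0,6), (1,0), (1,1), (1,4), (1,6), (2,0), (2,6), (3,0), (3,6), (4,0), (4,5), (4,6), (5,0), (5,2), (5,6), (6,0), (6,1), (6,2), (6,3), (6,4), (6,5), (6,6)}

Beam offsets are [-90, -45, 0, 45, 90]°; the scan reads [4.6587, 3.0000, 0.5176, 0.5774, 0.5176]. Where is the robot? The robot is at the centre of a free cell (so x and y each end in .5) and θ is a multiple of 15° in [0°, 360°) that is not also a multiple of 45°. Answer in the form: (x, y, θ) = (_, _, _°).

(x, y, θ) = (3.5, 5.5, 345°)

The pose lattice has 21·16 = 336 candidates. Test each by forward raycasting.
  (5.5, 3.5, 330°): beam 1 = 0.5774 ≠ 4.6587 ✗
  (5.5, 4.5, 210°): beam 1 = 1.0000 ≠ 4.6587 ✗
  (2.5, 3.5, 285°): beam 1 = 1.5529 ≠ 4.6587 ✗
  (4.5, 3.5, 210°): beam 1 = 2.8868 ≠ 4.6587 ✗
  …
  (3.5, 5.5, 345°): r_1=4.6587, r_2=3.0000, r_3=0.5176, r_4=0.5774, r_5=0.5176 — all match ✓
No second candidate reproduces the full scan.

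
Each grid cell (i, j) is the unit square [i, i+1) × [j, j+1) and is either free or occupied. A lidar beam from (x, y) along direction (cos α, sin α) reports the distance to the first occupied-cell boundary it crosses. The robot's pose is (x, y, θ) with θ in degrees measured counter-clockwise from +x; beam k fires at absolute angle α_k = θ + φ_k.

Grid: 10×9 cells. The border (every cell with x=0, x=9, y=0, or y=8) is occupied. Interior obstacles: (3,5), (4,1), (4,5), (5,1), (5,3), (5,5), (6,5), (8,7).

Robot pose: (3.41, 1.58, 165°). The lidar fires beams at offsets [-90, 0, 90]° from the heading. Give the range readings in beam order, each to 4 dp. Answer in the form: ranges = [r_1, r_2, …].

beam 1: φ=-90°, α=75°
  d=(0.2588,0.9659)  start (3,1)  tX=2.2796 tY=0.4348  stride 1/|dx|=3.8637 1/|dy|=1.0353
    cross y-line → (3,2), t=0.4348
    cross y-line → (3,3), t=1.4701
    cross x-line → (4,3), t=2.2796
    cross y-line → (4,4), t=2.5054
    cross y-line → (4,5), t=3.5406 (wall)
  → r_1 = 3.5406
beam 2: φ=0°, α=165°
  d=(-0.9659,0.2588)  start (3,1)  tX=0.4245 tY=1.6228  stride 1/|dx|=1.0353 1/|dy|=3.8637
    cross x-line → (2,1), t=0.4245
    cross x-line → (1,1), t=1.4597
    cross y-line → (1,2), t=1.6228
    cross x-line → (0,2), t=2.4950 (wall)
  → r_2 = 2.4950
beam 3: φ=90°, α=255°
  d=(-0.2588,-0.9659)  start (3,1)  tX=1.5841 tY=0.6005  stride 1/|dx|=3.8637 1/|dy|=1.0353
    cross y-line → (3,0), t=0.6005 (wall)
  → r_3 = 0.6005

ranges = [3.5406, 2.4950, 0.6005]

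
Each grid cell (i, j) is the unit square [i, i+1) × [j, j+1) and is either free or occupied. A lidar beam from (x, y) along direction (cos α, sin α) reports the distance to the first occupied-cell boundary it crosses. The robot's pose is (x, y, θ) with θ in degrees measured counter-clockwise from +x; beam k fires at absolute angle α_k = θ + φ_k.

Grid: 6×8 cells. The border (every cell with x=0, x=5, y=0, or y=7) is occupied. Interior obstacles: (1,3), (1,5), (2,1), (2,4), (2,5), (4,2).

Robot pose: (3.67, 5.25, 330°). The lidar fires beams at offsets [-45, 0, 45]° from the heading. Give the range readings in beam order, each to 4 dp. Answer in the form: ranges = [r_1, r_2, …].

beam 1: φ=-45°, α=285°
  direction (0.2588, -0.9659); cell (3,5); t to first gridline: x 1.2750, y 0.2588 (then +3.8637 / +1.0353)
    (3,4) via y @ 0.2588
    (4,4) via x @ 1.2750
    (4,3) via y @ 1.2941
    (4,2) via y @ 2.3294  # hit
  → r_1 = 2.3294
beam 2: φ=0°, α=330°
  direction (0.8660, -0.5000); cell (3,5); t to first gridline: x 0.3811, y 0.5000 (then +1.1547 / +2.0000)
    (4,5) via x @ 0.3811
    (4,4) via y @ 0.5000
    (5,4) via x @ 1.5358  # hit
  → r_2 = 1.5358
beam 3: φ=45°, α=15°
  direction (0.9659, 0.2588); cell (3,5); t to first gridline: x 0.3416, y 2.8978 (then +1.0353 / +3.8637)
    (4,5) via x @ 0.3416
    (5,5) via x @ 1.3769  # hit
  → r_3 = 1.3769

ranges = [2.3294, 1.5358, 1.3769]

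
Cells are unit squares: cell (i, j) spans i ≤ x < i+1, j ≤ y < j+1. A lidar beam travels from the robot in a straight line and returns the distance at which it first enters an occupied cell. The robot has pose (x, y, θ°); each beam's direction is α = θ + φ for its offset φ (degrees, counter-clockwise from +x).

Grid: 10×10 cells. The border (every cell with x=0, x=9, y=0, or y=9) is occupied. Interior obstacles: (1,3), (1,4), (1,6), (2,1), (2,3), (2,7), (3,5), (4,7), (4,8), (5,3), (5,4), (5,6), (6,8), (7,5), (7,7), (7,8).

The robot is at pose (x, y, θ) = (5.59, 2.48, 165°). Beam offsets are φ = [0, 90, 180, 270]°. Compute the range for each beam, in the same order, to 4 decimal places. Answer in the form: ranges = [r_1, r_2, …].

ranges = [2.6814, 1.5322, 3.5303, 0.5383]

beam 1: φ=0°, α=165°
  direction (-0.9659, 0.2588); cell (5,2); t to first gridline: x 0.6108, y 2.0091 (then +1.0353 / +3.8637)
    (4,2) via x @ 0.6108
    (3,2) via x @ 1.6461
    (3,3) via y @ 2.0091
    (2,3) via x @ 2.6814  # hit
  → r_1 = 2.6814
beam 2: φ=90°, α=255°
  direction (-0.2588, -0.9659); cell (5,2); t to first gridline: x 2.2796, y 0.4969 (then +3.8637 / +1.0353)
    (5,1) via y @ 0.4969
    (5,0) via y @ 1.5322  # hit
  → r_2 = 1.5322
beam 3: φ=180°, α=345°
  direction (0.9659, -0.2588); cell (5,2); t to first gridline: x 0.4245, y 1.8546 (then +1.0353 / +3.8637)
    (6,2) via x @ 0.4245
    (7,2) via x @ 1.4597
    (7,1) via y @ 1.8546
    (8,1) via x @ 2.4950
    (9,1) via x @ 3.5303  # hit
  → r_3 = 3.5303
beam 4: φ=270°, α=75°
  direction (0.2588, 0.9659); cell (5,2); t to first gridline: x 1.5841, y 0.5383 (then +3.8637 / +1.0353)
    (5,3) via y @ 0.5383  # hit
  → r_4 = 0.5383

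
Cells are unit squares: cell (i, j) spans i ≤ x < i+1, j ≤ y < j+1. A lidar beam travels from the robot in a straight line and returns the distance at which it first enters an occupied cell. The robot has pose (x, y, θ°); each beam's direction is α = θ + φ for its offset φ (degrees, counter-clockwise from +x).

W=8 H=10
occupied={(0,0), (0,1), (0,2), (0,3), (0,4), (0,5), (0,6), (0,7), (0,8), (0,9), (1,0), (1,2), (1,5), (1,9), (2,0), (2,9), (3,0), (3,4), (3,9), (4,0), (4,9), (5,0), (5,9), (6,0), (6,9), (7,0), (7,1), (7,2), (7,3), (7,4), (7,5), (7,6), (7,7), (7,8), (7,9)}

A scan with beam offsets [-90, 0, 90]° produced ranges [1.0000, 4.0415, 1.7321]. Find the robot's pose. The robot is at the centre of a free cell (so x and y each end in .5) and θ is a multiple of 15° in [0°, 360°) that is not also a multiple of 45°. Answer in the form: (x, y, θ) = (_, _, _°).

Enumerate (i+0.5, j+0.5, θ) over the 45 free cells and 16 admissible headings. For each, cast all 3 beams and compare to the given ranges.
  (1.5, 1.5, 285°): beam 1 = 0.5176 ≠ 1.0000 ✗
  (1.5, 4.5, 150°): beam 1 = 0.5774 ≠ 1.0000 ✗
  (2.5, 2.5, 345°): beam 1 = 1.5529 ≠ 1.0000 ✗
  (3.5, 3.5, 240°): beam 1 = 2.8868 ≠ 1.0000 ✗
  (5.5, 5.5, 150°): beam 1 = 3.0000 ≠ 1.0000 ✗
  …
  (5.5, 8.5, 240°): r_1=1.0000, r_2=4.0415, r_3=1.7321 — all match ✓
Unique over the lattice → pose = (5.5, 8.5, 240°).

(x, y, θ) = (5.5, 8.5, 240°)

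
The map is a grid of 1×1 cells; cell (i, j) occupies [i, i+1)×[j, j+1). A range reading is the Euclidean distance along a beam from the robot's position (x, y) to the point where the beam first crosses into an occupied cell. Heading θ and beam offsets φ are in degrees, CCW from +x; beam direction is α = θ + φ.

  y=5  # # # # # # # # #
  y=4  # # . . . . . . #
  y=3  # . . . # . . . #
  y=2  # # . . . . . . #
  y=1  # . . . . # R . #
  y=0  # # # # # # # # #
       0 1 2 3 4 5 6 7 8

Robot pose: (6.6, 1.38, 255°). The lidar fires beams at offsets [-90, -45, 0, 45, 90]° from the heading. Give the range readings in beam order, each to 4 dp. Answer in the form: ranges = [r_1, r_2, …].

beam 1: φ=-90°, α=165°
  d=(-0.9659,0.2588)  start (6,1)  tX=0.6212 tY=2.3955  stride 1/|dx|=1.0353 1/|dy|=3.8637
    cross x-line → (5,1), t=0.6212 (wall)
  → r_1 = 0.6212
beam 2: φ=-45°, α=210°
  d=(-0.8660,-0.5000)  start (6,1)  tX=0.6928 tY=0.7600  stride 1/|dx|=1.1547 1/|dy|=2.0000
    cross x-line → (5,1), t=0.6928 (wall)
  → r_2 = 0.6928
beam 3: φ=0°, α=255°
  d=(-0.2588,-0.9659)  start (6,1)  tX=2.3182 tY=0.3934  stride 1/|dx|=3.8637 1/|dy|=1.0353
    cross y-line → (6,0), t=0.3934 (wall)
  → r_3 = 0.3934
beam 4: φ=45°, α=300°
  d=(0.5000,-0.8660)  start (6,1)  tX=0.8000 tY=0.4388  stride 1/|dx|=2.0000 1/|dy|=1.1547
    cross y-line → (6,0), t=0.4388 (wall)
  → r_4 = 0.4388
beam 5: φ=90°, α=345°
  d=(0.9659,-0.2588)  start (6,1)  tX=0.4141 tY=1.4682  stride 1/|dx|=1.0353 1/|dy|=3.8637
    cross x-line → (7,1), t=0.4141
    cross x-line → (8,1), t=1.4494 (wall)
  → r_5 = 1.4494

ranges = [0.6212, 0.6928, 0.3934, 0.4388, 1.4494]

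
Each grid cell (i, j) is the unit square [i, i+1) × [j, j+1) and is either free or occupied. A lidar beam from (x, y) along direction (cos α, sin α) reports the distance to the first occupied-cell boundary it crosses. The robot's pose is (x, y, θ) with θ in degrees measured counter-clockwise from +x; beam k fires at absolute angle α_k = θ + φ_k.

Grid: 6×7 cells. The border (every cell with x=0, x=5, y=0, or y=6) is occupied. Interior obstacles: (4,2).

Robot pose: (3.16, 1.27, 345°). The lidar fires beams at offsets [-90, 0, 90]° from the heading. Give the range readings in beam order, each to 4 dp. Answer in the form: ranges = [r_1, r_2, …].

ranges = [0.2795, 1.0432, 4.8969]

beam 1: φ=-90°, α=255°
  direction (-0.2588, -0.9659); cell (3,1); t to first gridline: x 0.6182, y 0.2795 (then +3.8637 / +1.0353)
    (3,0) via y @ 0.2795  # hit
  → r_1 = 0.2795
beam 2: φ=0°, α=345°
  direction (0.9659, -0.2588); cell (3,1); t to first gridline: x 0.8696, y 1.0432 (then +1.0353 / +3.8637)
    (4,1) via x @ 0.8696
    (4,0) via y @ 1.0432  # hit
  → r_2 = 1.0432
beam 3: φ=90°, α=75°
  direction (0.2588, 0.9659); cell (3,1); t to first gridline: x 3.2455, y 0.7558 (then +3.8637 / +1.0353)
    (3,2) via y @ 0.7558
    (3,3) via y @ 1.7910
    (3,4) via y @ 2.8263
    (4,4) via x @ 3.2455
    (4,5) via y @ 3.8616
    (4,6) via y @ 4.8969  # hit
  → r_3 = 4.8969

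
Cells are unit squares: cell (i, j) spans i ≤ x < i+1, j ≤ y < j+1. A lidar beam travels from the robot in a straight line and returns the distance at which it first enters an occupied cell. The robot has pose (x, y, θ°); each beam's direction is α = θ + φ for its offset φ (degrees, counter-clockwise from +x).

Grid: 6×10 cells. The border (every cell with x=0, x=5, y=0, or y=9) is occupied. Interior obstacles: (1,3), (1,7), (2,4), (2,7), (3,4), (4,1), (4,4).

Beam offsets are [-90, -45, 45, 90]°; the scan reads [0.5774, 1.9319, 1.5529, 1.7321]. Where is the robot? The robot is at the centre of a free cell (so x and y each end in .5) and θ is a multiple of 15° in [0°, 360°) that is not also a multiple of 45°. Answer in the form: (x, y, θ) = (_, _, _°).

(x, y, θ) = (2.5, 5.5, 30°)

Enumerate (i+0.5, j+0.5, θ) over the 25 free cells and 16 admissible headings. For each, cast all 4 beams and compare to the given ranges.
  (2.5, 1.5, 300°): beam 1 = 1.0000 ≠ 0.5774 ✗
  (3.5, 5.5, 210°): beam 1 = 1.7321 ≠ 0.5774 ✗
  (1.5, 1.5, 255°): beam 1 = 0.5176 ≠ 0.5774 ✗
  …
  (2.5, 5.5, 30°): r_1=0.5774, r_2=1.9319, r_3=1.5529, r_4=1.7321 — all match ✓
Only this pose fits every beam.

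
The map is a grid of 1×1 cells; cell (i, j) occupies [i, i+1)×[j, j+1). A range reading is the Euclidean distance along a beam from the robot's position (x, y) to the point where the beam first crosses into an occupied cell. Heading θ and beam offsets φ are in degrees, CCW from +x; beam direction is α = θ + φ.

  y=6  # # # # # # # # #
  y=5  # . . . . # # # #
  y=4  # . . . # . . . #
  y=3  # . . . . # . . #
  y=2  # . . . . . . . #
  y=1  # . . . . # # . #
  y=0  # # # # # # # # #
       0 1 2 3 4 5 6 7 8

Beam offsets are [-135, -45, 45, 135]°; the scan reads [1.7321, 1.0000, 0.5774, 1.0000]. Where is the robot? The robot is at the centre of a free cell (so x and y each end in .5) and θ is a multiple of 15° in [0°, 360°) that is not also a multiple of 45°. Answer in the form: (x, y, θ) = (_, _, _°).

(x, y, θ) = (7.5, 2.5, 285°)

Enumerate (i+0.5, j+0.5, θ) over the 28 free cells and 16 admissible headings. For each, cast all 4 beams and compare to the given ranges.
  (7.5, 3.5, 30°): beam 1 = 1.9319 ≠ 1.7321 ✗
  (2.5, 5.5, 150°): beam 1 = 1.9319 ≠ 1.7321 ✗
  (1.5, 2.5, 345°): beam 1 = 0.5774 ≠ 1.7321 ✗
  (6.5, 4.5, 300°): beam 1 = 1.5529 ≠ 1.7321 ✗
  …
  (7.5, 2.5, 285°): r_1=1.7321, r_2=1.0000, r_3=0.5774, r_4=1.0000 — all match ✓
Only this pose fits every beam.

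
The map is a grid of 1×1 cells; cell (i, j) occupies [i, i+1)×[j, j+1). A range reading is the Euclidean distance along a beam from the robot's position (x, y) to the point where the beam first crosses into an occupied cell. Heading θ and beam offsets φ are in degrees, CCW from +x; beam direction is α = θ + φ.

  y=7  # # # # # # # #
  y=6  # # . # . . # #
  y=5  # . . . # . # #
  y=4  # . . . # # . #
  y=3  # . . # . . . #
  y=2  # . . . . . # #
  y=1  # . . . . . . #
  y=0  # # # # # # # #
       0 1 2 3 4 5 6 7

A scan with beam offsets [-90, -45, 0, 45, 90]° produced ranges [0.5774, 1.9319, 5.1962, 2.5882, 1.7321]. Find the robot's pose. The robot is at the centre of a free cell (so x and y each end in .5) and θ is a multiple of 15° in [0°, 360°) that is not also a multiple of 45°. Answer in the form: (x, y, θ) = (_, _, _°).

(x, y, θ) = (1.5, 5.5, 300°)

Candidates: 27 free-cell centres × 16 headings = 432 poses. Raycast each; keep the one whose scan matches to 4 dp.
  (4.5, 6.5, 300°): beam 2 = 0.5176 ≠ 1.9319 ✗
  (2.5, 4.5, 255°): beam 1 = 1.5529 ≠ 0.5774 ✗
  (2.5, 4.5, 195°): beam 1 = 1.9319 ≠ 0.5774 ✗
  (4.5, 2.5, 165°): beam 1 = 1.5529 ≠ 0.5774 ✗
  …
  (1.5, 5.5, 300°): r_1=0.5774, r_2=1.9319, r_3=5.1962, r_4=2.5882, r_5=1.7321 — all match ✓
Only this pose fits every beam.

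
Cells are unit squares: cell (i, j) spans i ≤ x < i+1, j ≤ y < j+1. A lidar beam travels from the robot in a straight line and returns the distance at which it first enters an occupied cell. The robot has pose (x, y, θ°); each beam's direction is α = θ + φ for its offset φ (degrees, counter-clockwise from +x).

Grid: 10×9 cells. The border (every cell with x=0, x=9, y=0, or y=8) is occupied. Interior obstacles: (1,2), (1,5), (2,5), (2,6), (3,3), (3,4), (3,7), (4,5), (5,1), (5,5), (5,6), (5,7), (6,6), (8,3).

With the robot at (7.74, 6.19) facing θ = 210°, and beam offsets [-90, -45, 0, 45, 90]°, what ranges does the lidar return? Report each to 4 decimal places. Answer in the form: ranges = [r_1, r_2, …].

ranges = [2.0900, 0.7661, 2.0092, 5.3731, 2.5200]

beam 1: φ=-90°, α=120°
  d=(-0.5000,0.8660)  start (7,6)  tX=1.4800 tY=0.9353  stride 1/|dx|=2.0000 1/|dy|=1.1547
    cross y-line → (7,7), t=0.9353
    cross x-line → (6,7), t=1.4800
    cross y-line → (6,8), t=2.0900 (wall)
  → r_1 = 2.0900
beam 2: φ=-45°, α=165°
  d=(-0.9659,0.2588)  start (7,6)  tX=0.7661 tY=3.1296  stride 1/|dx|=1.0353 1/|dy|=3.8637
    cross x-line → (6,6), t=0.7661 (wall)
  → r_2 = 0.7661
beam 3: φ=0°, α=210°
  d=(-0.8660,-0.5000)  start (7,6)  tX=0.8545 tY=0.3800  stride 1/|dx|=1.1547 1/|dy|=2.0000
    cross y-line → (7,5), t=0.3800
    cross x-line → (6,5), t=0.8545
    cross x-line → (5,5), t=2.0092 (wall)
  → r_3 = 2.0092
beam 4: φ=45°, α=255°
  d=(-0.2588,-0.9659)  start (7,6)  tX=2.8591 tY=0.1967  stride 1/|dx|=3.8637 1/|dy|=1.0353
    cross y-line → (7,5), t=0.1967
    cross y-line → (7,4), t=1.2320
    cross y-line → (7,3), t=2.2673
    cross x-line → (6,3), t=2.8591
    cross y-line → (6,2), t=3.3025
    cross y-line → (6,1), t=4.3378
    cross y-line → (6,0), t=5.3731 (wall)
  → r_4 = 5.3731
beam 5: φ=90°, α=300°
  d=(0.5000,-0.8660)  start (7,6)  tX=0.5200 tY=0.2194  stride 1/|dx|=2.0000 1/|dy|=1.1547
    cross y-line → (7,5), t=0.2194
    cross x-line → (8,5), t=0.5200
    cross y-line → (8,4), t=1.3741
    cross x-line → (9,4), t=2.5200 (wall)
  → r_5 = 2.5200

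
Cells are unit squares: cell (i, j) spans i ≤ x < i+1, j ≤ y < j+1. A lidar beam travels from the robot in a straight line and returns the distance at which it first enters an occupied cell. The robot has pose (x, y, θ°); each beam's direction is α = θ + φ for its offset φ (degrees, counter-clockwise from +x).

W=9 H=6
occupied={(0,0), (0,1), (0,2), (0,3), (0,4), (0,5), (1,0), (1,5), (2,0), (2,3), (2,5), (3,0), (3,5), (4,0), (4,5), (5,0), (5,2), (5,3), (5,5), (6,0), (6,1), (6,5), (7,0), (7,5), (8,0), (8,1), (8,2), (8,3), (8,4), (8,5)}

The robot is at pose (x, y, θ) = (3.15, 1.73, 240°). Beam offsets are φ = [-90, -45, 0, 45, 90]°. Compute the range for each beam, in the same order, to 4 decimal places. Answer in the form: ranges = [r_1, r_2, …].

beam 1: φ=-90°, α=150°
  dir = (cos 150°, sin 150°) = (-0.8660, 0.5000); from cell (3,1)
  next x-line at t=0.1732, next y-line at t=0.5400; Δt_x=1.1547, Δt_y=2.0000
    x: enter (2,1) at t=0.1732
    y: enter (2,2) at t=0.5400
    x: enter (1,2) at t=1.3279
    x: enter (0,2) at t=2.4826 ← occupied
  → r_1 = 2.4826
beam 2: φ=-45°, α=195°
  dir = (cos 195°, sin 195°) = (-0.9659, -0.2588); from cell (3,1)
  next x-line at t=0.1553, next y-line at t=2.8205; Δt_x=1.0353, Δt_y=3.8637
    x: enter (2,1) at t=0.1553
    x: enter (1,1) at t=1.1906
    x: enter (0,1) at t=2.2258 ← occupied
  → r_2 = 2.2258
beam 3: φ=0°, α=240°
  dir = (cos 240°, sin 240°) = (-0.5000, -0.8660); from cell (3,1)
  next x-line at t=0.3000, next y-line at t=0.8429; Δt_x=2.0000, Δt_y=1.1547
    x: enter (2,1) at t=0.3000
    y: enter (2,0) at t=0.8429 ← occupied
  → r_3 = 0.8429
beam 4: φ=45°, α=285°
  dir = (cos 285°, sin 285°) = (0.2588, -0.9659); from cell (3,1)
  next x-line at t=3.2841, next y-line at t=0.7558; Δt_x=3.8637, Δt_y=1.0353
    y: enter (3,0) at t=0.7558 ← occupied
  → r_4 = 0.7558
beam 5: φ=90°, α=330°
  dir = (cos 330°, sin 330°) = (0.8660, -0.5000); from cell (3,1)
  next x-line at t=0.9815, next y-line at t=1.4600; Δt_x=1.1547, Δt_y=2.0000
    x: enter (4,1) at t=0.9815
    y: enter (4,0) at t=1.4600 ← occupied
  → r_5 = 1.4600

ranges = [2.4826, 2.2258, 0.8429, 0.7558, 1.4600]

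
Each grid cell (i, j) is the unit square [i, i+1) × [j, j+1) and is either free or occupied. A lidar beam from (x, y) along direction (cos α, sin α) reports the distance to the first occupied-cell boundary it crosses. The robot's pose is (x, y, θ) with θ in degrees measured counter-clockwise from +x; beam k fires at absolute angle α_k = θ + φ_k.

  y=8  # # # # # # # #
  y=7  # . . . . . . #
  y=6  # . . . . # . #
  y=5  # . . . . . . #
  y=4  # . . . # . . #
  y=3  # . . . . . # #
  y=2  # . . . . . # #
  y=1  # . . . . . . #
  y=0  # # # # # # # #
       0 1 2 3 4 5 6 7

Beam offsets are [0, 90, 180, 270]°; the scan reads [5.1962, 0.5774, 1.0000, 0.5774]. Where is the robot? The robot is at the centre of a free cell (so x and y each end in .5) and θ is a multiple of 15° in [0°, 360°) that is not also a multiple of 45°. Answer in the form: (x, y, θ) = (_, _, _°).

(x, y, θ) = (5.5, 7.5, 210°)

Candidates: 38 free-cell centres × 16 headings = 608 poses. Raycast each; keep the one whose scan matches to 4 dp.
  (1.5, 6.5, 165°): beam 1 = 0.5176 ≠ 5.1962 ✗
  (6.5, 5.5, 285°): beam 1 = 1.5529 ≠ 5.1962 ✗
  (1.5, 7.5, 330°): beam 1 = 6.3509 ≠ 5.1962 ✗
  (2.5, 4.5, 120°): beam 1 = 3.0000 ≠ 5.1962 ✗
  …
  (5.5, 7.5, 210°): r_1=5.1962, r_2=0.5774, r_3=1.0000, r_4=0.5774 — all match ✓
Unique over the lattice → pose = (5.5, 7.5, 210°).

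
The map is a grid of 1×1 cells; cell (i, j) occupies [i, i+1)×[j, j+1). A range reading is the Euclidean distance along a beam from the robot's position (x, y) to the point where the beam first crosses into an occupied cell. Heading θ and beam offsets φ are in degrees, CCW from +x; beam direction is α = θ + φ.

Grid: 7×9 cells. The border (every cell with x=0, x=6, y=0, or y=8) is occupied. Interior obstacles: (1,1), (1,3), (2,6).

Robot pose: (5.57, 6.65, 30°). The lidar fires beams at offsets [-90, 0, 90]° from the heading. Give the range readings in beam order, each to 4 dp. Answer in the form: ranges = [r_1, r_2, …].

ranges = [0.8600, 0.4965, 1.5588]

beam 1: φ=-90°, α=300°
  direction (0.5000, -0.8660); cell (5,6); t to first gridline: x 0.8600, y 0.7506 (then +2.0000 / +1.1547)
    (5,5) via y @ 0.7506
    (6,5) via x @ 0.8600  # hit
  → r_1 = 0.8600
beam 2: φ=0°, α=30°
  direction (0.8660, 0.5000); cell (5,6); t to first gridline: x 0.4965, y 0.7000 (then +1.1547 / +2.0000)
    (6,6) via x @ 0.4965  # hit
  → r_2 = 0.4965
beam 3: φ=90°, α=120°
  direction (-0.5000, 0.8660); cell (5,6); t to first gridline: x 1.1400, y 0.4041 (then +2.0000 / +1.1547)
    (5,7) via y @ 0.4041
    (4,7) via x @ 1.1400
    (4,8) via y @ 1.5588  # hit
  → r_3 = 1.5588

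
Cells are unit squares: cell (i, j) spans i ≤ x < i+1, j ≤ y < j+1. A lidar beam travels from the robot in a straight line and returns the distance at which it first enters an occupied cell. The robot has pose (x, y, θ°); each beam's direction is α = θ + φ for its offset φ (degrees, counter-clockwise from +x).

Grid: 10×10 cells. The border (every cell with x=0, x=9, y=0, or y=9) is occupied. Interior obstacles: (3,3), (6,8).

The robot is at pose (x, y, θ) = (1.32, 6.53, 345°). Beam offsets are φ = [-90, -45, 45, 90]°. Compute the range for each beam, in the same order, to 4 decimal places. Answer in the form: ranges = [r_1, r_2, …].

ranges = [1.2364, 3.3600, 4.9400, 2.5571]

beam 1: φ=-90°, α=255°
  dir = (cos 255°, sin 255°) = (-0.2588, -0.9659); from cell (1,6)
  next x-line at t=1.2364, next y-line at t=0.5487; Δt_x=3.8637, Δt_y=1.0353
    y: enter (1,5) at t=0.5487
    x: enter (0,5) at t=1.2364 ← occupied
  → r_1 = 1.2364
beam 2: φ=-45°, α=300°
  dir = (cos 300°, sin 300°) = (0.5000, -0.8660); from cell (1,6)
  next x-line at t=1.3600, next y-line at t=0.6120; Δt_x=2.0000, Δt_y=1.1547
    y: enter (1,5) at t=0.6120
    x: enter (2,5) at t=1.3600
    y: enter (2,4) at t=1.7667
    y: enter (2,3) at t=2.9214
    x: enter (3,3) at t=3.3600 ← occupied
  → r_2 = 3.3600
beam 3: φ=45°, α=30°
  dir = (cos 30°, sin 30°) = (0.8660, 0.5000); from cell (1,6)
  next x-line at t=0.7852, next y-line at t=0.9400; Δt_x=1.1547, Δt_y=2.0000
    x: enter (2,6) at t=0.7852
    y: enter (2,7) at t=0.9400
    x: enter (3,7) at t=1.9399
    y: enter (3,8) at t=2.9400
    x: enter (4,8) at t=3.0946
    x: enter (5,8) at t=4.2493
    y: enter (5,9) at t=4.9400 ← occupied
  → r_3 = 4.9400
beam 4: φ=90°, α=75°
  dir = (cos 75°, sin 75°) = (0.2588, 0.9659); from cell (1,6)
  next x-line at t=2.6273, next y-line at t=0.4866; Δt_x=3.8637, Δt_y=1.0353
    y: enter (1,7) at t=0.4866
    y: enter (1,8) at t=1.5219
    y: enter (1,9) at t=2.5571 ← occupied
  → r_4 = 2.5571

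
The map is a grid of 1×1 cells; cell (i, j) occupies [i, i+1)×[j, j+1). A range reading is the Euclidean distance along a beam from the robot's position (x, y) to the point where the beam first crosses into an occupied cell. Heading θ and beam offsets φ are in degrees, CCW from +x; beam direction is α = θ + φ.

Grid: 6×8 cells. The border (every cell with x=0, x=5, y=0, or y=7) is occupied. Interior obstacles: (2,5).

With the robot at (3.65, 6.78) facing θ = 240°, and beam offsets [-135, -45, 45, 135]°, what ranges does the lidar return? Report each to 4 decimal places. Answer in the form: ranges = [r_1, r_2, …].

ranges = [0.2278, 2.7435, 5.2160, 0.8500]

beam 1: φ=-135°, α=105°
  cosα=-0.2588 sinα=0.9659 | (3,6) | tMaxX 2.5114 tMaxY 0.2278 | tΔX 3.8637 tΔY 1.0353
    t=0.2278 [y] (3,7) — stop
  → r_1 = 0.2278
beam 2: φ=-45°, α=195°
  cosα=-0.9659 sinα=-0.2588 | (3,6) | tMaxX 0.6729 tMaxY 3.0137 | tΔX 1.0353 tΔY 3.8637
    t=0.6729 [x] (2,6)
    t=1.7082 [x] (1,6)
    t=2.7435 [x] (0,6) — stop
  → r_2 = 2.7435
beam 3: φ=45°, α=285°
  cosα=0.2588 sinα=-0.9659 | (3,6) | tMaxX 1.3523 tMaxY 0.8075 | tΔX 3.8637 tΔY 1.0353
    t=0.8075 [y] (3,5)
    t=1.3523 [x] (4,5)
    t=1.8428 [y] (4,4)
    t=2.8781 [y] (4,3)
    t=3.9133 [y] (4,2)
    t=4.9486 [y] (4,1)
    t=5.2160 [x] (5,1) — stop
  → r_3 = 5.2160
beam 4: φ=135°, α=15°
  cosα=0.9659 sinα=0.2588 | (3,6) | tMaxX 0.3623 tMaxY 0.8500 | tΔX 1.0353 tΔY 3.8637
    t=0.3623 [x] (4,6)
    t=0.8500 [y] (4,7) — stop
  → r_4 = 0.8500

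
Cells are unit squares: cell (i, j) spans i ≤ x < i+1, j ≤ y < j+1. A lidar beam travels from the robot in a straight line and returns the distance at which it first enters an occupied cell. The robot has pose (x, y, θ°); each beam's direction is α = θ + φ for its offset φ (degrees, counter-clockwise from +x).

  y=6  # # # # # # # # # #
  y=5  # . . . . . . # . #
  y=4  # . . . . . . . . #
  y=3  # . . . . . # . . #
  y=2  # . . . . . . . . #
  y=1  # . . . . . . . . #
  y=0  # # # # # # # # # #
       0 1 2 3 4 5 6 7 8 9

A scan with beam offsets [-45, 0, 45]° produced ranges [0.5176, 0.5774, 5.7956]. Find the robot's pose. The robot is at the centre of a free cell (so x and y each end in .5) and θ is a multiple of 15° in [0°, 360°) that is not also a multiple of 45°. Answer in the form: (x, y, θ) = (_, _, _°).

Enumerate (i+0.5, j+0.5, θ) over the 38 free cells and 16 admissible headings. For each, cast all 3 beams and compare to the given ranges.
  (3.5, 3.5, 240°): beam 1 = 2.5882 ≠ 0.5176 ✗
  (7.5, 2.5, 60°): beam 1 = 1.5529 ≠ 0.5176 ✗
  (5.5, 3.5, 165°): beam 1 = 2.8868 ≠ 0.5176 ✗
  (2.5, 1.5, 330°): beam 2 = 1.0000 ≠ 0.5774 ✗
  (5.5, 5.5, 255°): beam 1 = 5.1962 ≠ 0.5176 ✗
  …
  (7.5, 4.5, 120°): r_1=0.5176, r_2=0.5774, r_3=5.7956 — all match ✓
No second candidate reproduces the full scan.

(x, y, θ) = (7.5, 4.5, 120°)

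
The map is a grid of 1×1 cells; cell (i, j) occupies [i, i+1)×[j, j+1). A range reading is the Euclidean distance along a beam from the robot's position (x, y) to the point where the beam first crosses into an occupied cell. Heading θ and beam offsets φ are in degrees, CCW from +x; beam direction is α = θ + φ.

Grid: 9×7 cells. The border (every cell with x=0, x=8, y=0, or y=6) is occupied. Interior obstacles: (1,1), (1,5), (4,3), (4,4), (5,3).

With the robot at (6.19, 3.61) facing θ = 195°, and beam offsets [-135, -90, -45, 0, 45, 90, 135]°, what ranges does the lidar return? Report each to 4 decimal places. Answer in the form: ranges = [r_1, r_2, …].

beam 1: φ=-135°, α=60°
  direction (0.5000, 0.8660); cell (6,3); t to first gridline: x 1.6200, y 0.4503 (then +2.0000 / +1.1547)
    (6,4) via y @ 0.4503
    (6,5) via y @ 1.6050
    (7,5) via x @ 1.6200
    (7,6) via y @ 2.7597  # hit
  → r_1 = 2.7597
beam 2: φ=-90°, α=105°
  direction (-0.2588, 0.9659); cell (6,3); t to first gridline: x 0.7341, y 0.4038 (then +3.8637 / +1.0353)
    (6,4) via y @ 0.4038
    (5,4) via x @ 0.7341
    (5,5) via y @ 1.4390
    (5,6) via y @ 2.4743  # hit
  → r_2 = 2.4743
beam 3: φ=-45°, α=150°
  direction (-0.8660, 0.5000); cell (6,3); t to first gridline: x 0.2194, y 0.7800 (then +1.1547 / +2.0000)
    (5,3) via x @ 0.2194  # hit
  → r_3 = 0.2194
beam 4: φ=0°, α=195°
  direction (-0.9659, -0.2588); cell (6,3); t to first gridline: x 0.1967, y 2.3569 (then +1.0353 / +3.8637)
    (5,3) via x @ 0.1967  # hit
  → r_4 = 0.1967
beam 5: φ=45°, α=240°
  direction (-0.5000, -0.8660); cell (6,3); t to first gridline: x 0.3800, y 0.7044 (then +2.0000 / +1.1547)
    (5,3) via x @ 0.3800  # hit
  → r_5 = 0.3800
beam 6: φ=90°, α=285°
  direction (0.2588, -0.9659); cell (6,3); t to first gridline: x 3.1296, y 0.6315 (then +3.8637 / +1.0353)
    (6,2) via y @ 0.6315
    (6,1) via y @ 1.6668
    (6,0) via y @ 2.7021  # hit
  → r_6 = 2.7021
beam 7: φ=135°, α=330°
  direction (0.8660, -0.5000); cell (6,3); t to first gridline: x 0.9353, y 1.2200 (then +1.1547 / +2.0000)
    (7,3) via x @ 0.9353
    (7,2) via y @ 1.2200
    (8,2) via x @ 2.0900  # hit
  → r_7 = 2.0900

ranges = [2.7597, 2.4743, 0.2194, 0.1967, 0.3800, 2.7021, 2.0900]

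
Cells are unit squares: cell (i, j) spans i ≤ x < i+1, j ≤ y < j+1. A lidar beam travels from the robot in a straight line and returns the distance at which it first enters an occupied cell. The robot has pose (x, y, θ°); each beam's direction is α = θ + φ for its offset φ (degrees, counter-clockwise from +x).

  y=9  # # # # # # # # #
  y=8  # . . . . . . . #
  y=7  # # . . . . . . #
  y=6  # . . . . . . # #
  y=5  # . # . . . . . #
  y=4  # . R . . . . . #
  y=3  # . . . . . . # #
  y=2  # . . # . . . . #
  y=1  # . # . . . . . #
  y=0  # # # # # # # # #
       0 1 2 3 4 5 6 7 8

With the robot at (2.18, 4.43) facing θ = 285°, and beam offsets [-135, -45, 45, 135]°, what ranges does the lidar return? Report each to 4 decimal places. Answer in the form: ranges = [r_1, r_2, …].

ranges = [1.3625, 2.3600, 6.7204, 0.6582]

beam 1: φ=-135°, α=150°
  dir = (cos 150°, sin 150°) = (-0.8660, 0.5000); from cell (2,4)
  next x-line at t=0.2078, next y-line at t=1.1400; Δt_x=1.1547, Δt_y=2.0000
    x: enter (1,4) at t=0.2078
    y: enter (1,5) at t=1.1400
    x: enter (0,5) at t=1.3625 ← occupied
  → r_1 = 1.3625
beam 2: φ=-45°, α=240°
  dir = (cos 240°, sin 240°) = (-0.5000, -0.8660); from cell (2,4)
  next x-line at t=0.3600, next y-line at t=0.4965; Δt_x=2.0000, Δt_y=1.1547
    x: enter (1,4) at t=0.3600
    y: enter (1,3) at t=0.4965
    y: enter (1,2) at t=1.6512
    x: enter (0,2) at t=2.3600 ← occupied
  → r_2 = 2.3600
beam 3: φ=45°, α=330°
  dir = (cos 330°, sin 330°) = (0.8660, -0.5000); from cell (2,4)
  next x-line at t=0.9469, next y-line at t=0.8600; Δt_x=1.1547, Δt_y=2.0000
    y: enter (2,3) at t=0.8600
    x: enter (3,3) at t=0.9469
    x: enter (4,3) at t=2.1016
    y: enter (4,2) at t=2.8600
    x: enter (5,2) at t=3.2563
    x: enter (6,2) at t=4.4110
    y: enter (6,1) at t=4.8600
    x: enter (7,1) at t=5.5657
    x: enter (8,1) at t=6.7204 ← occupied
  → r_3 = 6.7204
beam 4: φ=135°, α=60°
  dir = (cos 60°, sin 60°) = (0.5000, 0.8660); from cell (2,4)
  next x-line at t=1.6400, next y-line at t=0.6582; Δt_x=2.0000, Δt_y=1.1547
    y: enter (2,5) at t=0.6582 ← occupied
  → r_4 = 0.6582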